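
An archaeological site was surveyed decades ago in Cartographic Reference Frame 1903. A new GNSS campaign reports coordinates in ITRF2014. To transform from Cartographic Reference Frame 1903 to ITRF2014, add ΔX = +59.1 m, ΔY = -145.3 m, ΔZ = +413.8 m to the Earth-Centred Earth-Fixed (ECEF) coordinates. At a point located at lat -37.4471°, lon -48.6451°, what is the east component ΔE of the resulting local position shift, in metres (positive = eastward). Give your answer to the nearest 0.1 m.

At φ = -37.4471°, λ = -48.6451°: sin φ = -0.608029, cos φ = 0.793915, sin λ = -0.750631, cos λ = 0.660721.
ΔE = −sin λ·ΔX + cos λ·ΔY = −(-0.750631)·(59.1) + (0.660721)·(-145.3) = -51.64 m.

ΔE = -51.6 m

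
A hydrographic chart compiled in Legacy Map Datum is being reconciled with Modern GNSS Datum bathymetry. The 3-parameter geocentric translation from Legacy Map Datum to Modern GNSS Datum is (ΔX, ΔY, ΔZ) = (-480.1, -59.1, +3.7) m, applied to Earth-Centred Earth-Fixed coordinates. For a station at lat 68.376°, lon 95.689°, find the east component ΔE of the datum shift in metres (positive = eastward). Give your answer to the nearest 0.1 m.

At φ = 68.376°, λ = 95.689°: sin φ = 0.929622, cos φ = 0.368514, sin λ = 0.995075, cos λ = -0.099129.
ΔE = −sin λ·ΔX + cos λ·ΔY = −(0.995075)·(-480.1) + (-0.099129)·(-59.1) = 483.59 m.

ΔE = 483.6 m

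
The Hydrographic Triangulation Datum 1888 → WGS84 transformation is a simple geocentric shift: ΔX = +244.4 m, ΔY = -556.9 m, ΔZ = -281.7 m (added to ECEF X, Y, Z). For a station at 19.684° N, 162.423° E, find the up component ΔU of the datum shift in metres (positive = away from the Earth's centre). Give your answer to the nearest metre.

ΔU = -473 m

At φ = 19.684°, λ = 162.423°: sin φ = 0.336832, cos φ = 0.941565, sin λ = 0.301987, cos λ = -0.953312.
ΔU = cos φ cos λ·ΔX + cos φ sin λ·ΔY + sin φ·ΔZ = (0.941565)(-0.953312)(244.4) + (0.941565)(0.301987)(-556.9) + (0.336832)(-281.7) = -472.61 m.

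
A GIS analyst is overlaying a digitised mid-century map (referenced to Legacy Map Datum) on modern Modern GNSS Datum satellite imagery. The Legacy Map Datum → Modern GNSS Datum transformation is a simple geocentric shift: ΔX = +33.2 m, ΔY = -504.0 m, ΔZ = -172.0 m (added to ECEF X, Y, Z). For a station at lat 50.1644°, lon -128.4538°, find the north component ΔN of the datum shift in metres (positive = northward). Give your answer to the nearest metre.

ΔN = -397 m

The local north axis is (−sin φ cos λ, −sin φ sin λ, cos φ), giving ΔN = 15.854 − 303.075 − 110.181 = -397.40 m.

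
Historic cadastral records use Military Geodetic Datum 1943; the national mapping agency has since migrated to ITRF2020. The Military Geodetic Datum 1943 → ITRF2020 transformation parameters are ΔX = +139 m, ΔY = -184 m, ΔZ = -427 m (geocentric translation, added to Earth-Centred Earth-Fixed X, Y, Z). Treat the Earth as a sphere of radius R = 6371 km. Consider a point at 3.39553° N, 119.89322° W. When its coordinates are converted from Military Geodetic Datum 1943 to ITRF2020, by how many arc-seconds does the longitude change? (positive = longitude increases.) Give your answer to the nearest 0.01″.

sin φ = 0.059228, cos φ = 0.998244, sin λ = -0.866956, cos λ = -0.498385.
East component: ΔE = −sin λ·ΔX + cos λ·ΔY = −(-0.866956)(139) + (-0.498385)(-184) = 212.21 m.
1° of latitude spans πR/180 = 111195 m; at latitude φ, 1° of longitude spans that × cos φ = 110999.7 m, so Δλ = 212.21 / 110999.7 × 3600 = 6.882″.

Δλ = 6.88″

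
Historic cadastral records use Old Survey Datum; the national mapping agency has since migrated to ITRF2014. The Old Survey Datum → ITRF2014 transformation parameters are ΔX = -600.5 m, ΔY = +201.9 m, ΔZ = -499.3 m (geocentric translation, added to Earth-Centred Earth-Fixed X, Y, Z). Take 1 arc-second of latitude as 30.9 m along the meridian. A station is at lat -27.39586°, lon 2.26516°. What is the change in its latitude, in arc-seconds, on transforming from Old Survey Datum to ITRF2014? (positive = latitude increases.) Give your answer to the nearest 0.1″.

sin φ = -0.460136, cos φ = 0.887849, sin λ = 0.039524, cos λ = 0.999219.
North component: ΔN = −sin φ cos λ·ΔX − sin φ sin λ·ΔY + cos φ·ΔZ = −(-0.460136)(0.999219)(-600.5) − (-0.460136)(0.039524)(201.9) + (0.887849)(-499.3) = -715.73 m.
1° of latitude spans 3600 × 30.90 = 111240 m, so Δφ = -715.73 / 111240 × 3600 = -23.163″.

Δφ = -23.2″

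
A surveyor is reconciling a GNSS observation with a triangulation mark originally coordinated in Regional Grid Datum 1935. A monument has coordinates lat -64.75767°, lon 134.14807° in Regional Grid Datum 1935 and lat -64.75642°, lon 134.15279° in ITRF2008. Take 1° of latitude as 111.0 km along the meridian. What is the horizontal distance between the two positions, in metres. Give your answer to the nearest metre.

263 m

Δφ = -64.75642° − -64.75767° = +0.00125°; Δλ = 134.15279° − 134.14807° = +0.00472°.
ΔN = Δφ × 111000 = 138.7 m; ΔE = Δλ × 111000 × cos(-64.75767°) = +0.00472 × 111000 × 0.426448 = 223.4 m.
Distance = √(ΔE² + ΔN²) = √(223.4² + 138.7²) = 263.0 m.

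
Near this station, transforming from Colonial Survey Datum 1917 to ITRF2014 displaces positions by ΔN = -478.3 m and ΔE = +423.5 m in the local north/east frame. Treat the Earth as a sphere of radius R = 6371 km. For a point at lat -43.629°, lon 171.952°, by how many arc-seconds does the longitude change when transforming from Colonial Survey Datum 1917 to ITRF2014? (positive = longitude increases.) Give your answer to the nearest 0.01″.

Δλ = 18.94″

At latitude -43.629°, cos φ = 0.723823.
One radian of longitude at latitude φ spans R cos φ, so Δλ = ΔE / (R cos φ) = 423.5 / (6371000 × 0.723823) = 9.1836e-05 rad = 18.943″.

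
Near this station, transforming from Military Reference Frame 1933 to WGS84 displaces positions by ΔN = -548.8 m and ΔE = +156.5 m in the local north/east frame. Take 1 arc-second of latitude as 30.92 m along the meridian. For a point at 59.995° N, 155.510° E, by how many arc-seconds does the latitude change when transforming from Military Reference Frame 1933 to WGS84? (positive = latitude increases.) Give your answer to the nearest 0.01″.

1″ of latitude = 30.92 m, so Δφ = -548.8 / 30.92 = -17.749″.

Δφ = -17.75″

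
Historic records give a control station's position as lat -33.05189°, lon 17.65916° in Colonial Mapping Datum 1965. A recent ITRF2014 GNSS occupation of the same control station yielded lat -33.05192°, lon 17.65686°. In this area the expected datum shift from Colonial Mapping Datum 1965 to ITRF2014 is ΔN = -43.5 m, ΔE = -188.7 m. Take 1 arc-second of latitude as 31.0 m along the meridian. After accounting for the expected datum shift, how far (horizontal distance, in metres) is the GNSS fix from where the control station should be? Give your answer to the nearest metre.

48 m

Observed coordinate differences: Δφ = -0.00003°, Δλ = -0.00230°.
Converting to metres (1° lat = 111600 m, cos φ = 0.838177): observed ΔN = -3.3 m, observed ΔE = -215.1 m.
Subtracting the expected shift leaves a residual of -3.3 − (-43.5) = 40.2 m north and -215.1 − (-188.7) = -26.4 m east.
Residual distance = √(40.2² + (-26.4)²) = 48.1 m.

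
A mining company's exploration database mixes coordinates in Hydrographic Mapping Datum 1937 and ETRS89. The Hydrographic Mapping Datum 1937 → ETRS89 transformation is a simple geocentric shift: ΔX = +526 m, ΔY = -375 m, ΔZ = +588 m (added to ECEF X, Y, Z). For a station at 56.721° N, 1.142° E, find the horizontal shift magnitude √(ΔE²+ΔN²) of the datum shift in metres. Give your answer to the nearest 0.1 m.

401.0 m

At φ = 56.721°, λ = 1.142°: sin φ = 0.836009, cos φ = 0.548716, sin λ = 0.019930, cos λ = 0.999801.
ΔE = −sin λ·ΔX + cos λ·ΔY = −(0.019930)·(526) + (0.999801)·(-375) = -385.41 m.
ΔN = −sin φ cos λ·ΔX − sin φ sin λ·ΔY + cos φ·ΔZ = −(0.836009)(0.999801)(526) − (0.836009)(0.019930)(-375) + (0.548716)(588) = -110.76 m.
Horizontal magnitude = √(ΔE² + ΔN²) = √((-385.41)² + (-110.76)²) = 401.01 m.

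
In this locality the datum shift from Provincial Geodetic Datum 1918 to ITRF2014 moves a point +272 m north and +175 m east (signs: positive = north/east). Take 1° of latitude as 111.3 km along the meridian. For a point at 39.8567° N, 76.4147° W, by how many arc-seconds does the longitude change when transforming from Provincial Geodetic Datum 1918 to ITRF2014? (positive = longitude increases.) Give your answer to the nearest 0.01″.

At latitude 39.8567°, cos φ = 0.767650.
1° of longitude at this latitude = 111.3 × cos φ = 85.44 km, so Δλ = 175.0 / 85439.4 = 0.0020482° = 7.374″.

Δλ = 7.37″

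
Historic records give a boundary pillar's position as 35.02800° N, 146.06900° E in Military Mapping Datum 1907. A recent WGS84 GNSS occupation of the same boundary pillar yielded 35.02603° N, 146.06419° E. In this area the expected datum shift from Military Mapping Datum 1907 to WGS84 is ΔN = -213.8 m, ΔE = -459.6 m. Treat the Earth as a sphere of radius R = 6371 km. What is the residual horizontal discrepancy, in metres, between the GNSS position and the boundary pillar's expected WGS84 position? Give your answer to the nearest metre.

22 m

Observed coordinate differences: Δφ = -0.00197°, Δλ = -0.00481°.
Converting to metres (1° lat = 111195 m, cos φ = 0.818872): observed ΔN = -219.1 m, observed ΔE = -438.0 m.
Subtracting the expected shift leaves a residual of -219.1 − (-213.8) = -5.3 m north and -438.0 − (-459.6) = 21.6 m east.
Residual distance = √((-5.3)² + 21.6²) = 22.3 m.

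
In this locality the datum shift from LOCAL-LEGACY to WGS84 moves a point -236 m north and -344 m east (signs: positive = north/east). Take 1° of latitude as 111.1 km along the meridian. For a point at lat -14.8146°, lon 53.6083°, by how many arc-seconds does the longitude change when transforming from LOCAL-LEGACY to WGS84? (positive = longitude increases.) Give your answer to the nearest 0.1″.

At latitude -14.8146°, cos φ = 0.966758.
1° of longitude at this latitude = 111.1 × cos φ = 107.41 km, so Δλ = -344.0 / 107406.8 = -0.0032028° = -11.530″.

Δλ = -11.5″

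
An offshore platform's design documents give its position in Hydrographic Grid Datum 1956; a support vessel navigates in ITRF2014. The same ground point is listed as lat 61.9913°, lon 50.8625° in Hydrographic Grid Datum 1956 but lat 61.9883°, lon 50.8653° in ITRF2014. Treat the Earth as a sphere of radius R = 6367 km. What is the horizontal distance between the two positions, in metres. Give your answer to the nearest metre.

364 m

Δφ = 61.9883° − 61.9913° = -0.0030°; Δλ = 50.8653° − 50.8625° = +0.0028°.
1° along a meridian = πR/180 = 111125 m.
ΔN = Δφ × 111125 = -333.4 m; ΔE = Δλ × 111125 × cos(61.9913°) = +0.0028 × 111125 × 0.469606 = 146.1 m.
Distance = √(ΔE² + ΔN²) = √(146.1² + (-333.4)²) = 364.0 m.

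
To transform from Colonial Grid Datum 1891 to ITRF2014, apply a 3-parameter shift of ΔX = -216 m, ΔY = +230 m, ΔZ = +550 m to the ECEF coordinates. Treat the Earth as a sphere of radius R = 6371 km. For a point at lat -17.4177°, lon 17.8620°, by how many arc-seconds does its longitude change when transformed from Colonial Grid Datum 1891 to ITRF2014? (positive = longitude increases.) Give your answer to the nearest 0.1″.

sin φ = -0.299336, cos φ = 0.954148, sin λ = 0.306725, cos λ = 0.951798.
East component: ΔE = −sin λ·ΔX + cos λ·ΔY = −(0.306725)(-216) + (0.951798)(230) = 285.17 m.
1° of latitude spans πR/180 = 111195 m; at latitude φ, 1° of longitude spans that × cos φ = 106096.4 m, so Δλ = 285.17 / 106096.4 × 3600 = 9.676″.

Δλ = 9.7″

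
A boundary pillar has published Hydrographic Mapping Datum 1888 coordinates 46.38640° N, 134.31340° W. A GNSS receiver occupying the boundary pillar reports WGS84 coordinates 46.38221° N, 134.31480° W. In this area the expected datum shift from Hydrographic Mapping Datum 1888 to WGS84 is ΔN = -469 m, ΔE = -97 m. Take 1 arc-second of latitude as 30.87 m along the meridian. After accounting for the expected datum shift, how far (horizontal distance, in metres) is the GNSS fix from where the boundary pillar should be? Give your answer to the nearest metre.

11 m

Observed coordinate differences: Δφ = -0.00419°, Δλ = -0.00140°.
Converting to metres (1° lat = 111132 m, cos φ = 0.689791): observed ΔN = -465.6 m, observed ΔE = -107.3 m.
Subtracting the expected shift leaves a residual of -465.6 − (-469) = 3.4 m north and -107.3 − (-97) = -10.3 m east.
Residual distance = √(3.4² + (-10.3)²) = 10.9 m.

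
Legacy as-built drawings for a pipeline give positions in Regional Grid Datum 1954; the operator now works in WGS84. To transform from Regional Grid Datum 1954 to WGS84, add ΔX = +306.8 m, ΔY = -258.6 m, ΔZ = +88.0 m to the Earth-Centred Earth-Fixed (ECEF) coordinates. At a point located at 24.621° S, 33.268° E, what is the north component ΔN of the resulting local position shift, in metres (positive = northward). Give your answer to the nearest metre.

The local north axis is (−sin φ cos λ, −sin φ sin λ, cos φ), giving ΔN = 106.870 − 59.099 + 79.999 = 127.77 m.

ΔN = 128 m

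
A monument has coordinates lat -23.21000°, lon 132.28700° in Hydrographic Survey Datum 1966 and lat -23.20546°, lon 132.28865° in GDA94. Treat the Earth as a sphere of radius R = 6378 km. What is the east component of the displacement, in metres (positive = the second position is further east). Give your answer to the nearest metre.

ΔE = 169 m

Δφ = -23.20546° − -23.21000° = +0.00454°; Δλ = 132.28865° − 132.28700° = +0.00165°.
1° along a meridian = πR/180 = 111317 m.
ΔN = Δφ × 111317 = 505.4 m; ΔE = Δλ × 111317 × cos(-23.21000°) = +0.00165 × 111317 × 0.919067 = 168.8 m.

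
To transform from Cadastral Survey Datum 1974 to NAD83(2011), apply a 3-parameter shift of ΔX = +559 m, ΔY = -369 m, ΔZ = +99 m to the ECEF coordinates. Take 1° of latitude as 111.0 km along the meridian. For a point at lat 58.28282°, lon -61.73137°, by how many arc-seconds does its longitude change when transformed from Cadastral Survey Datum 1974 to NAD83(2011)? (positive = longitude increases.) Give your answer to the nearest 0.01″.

Δλ = 19.59″

sin φ = 0.850654, cos φ = 0.525727, sin λ = -0.880737, cos λ = 0.473606.
East component: ΔE = −sin λ·ΔX + cos λ·ΔY = −(-0.880737)(559) + (0.473606)(-369) = 317.57 m.
1° of latitude spans 111000 m; at latitude φ, 1° of longitude spans that × cos φ = 58355.7 m, so Δλ = 317.57 / 58355.7 × 3600 = 19.591″.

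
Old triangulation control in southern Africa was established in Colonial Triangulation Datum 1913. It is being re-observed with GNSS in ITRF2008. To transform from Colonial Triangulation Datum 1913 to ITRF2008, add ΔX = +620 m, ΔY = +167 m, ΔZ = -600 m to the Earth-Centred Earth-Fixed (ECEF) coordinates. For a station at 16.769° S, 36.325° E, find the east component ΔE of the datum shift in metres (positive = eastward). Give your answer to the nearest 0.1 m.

At φ = -16.769°, λ = 36.325°: sin φ = -0.288514, cos φ = 0.957476, sin λ = 0.592365, cos λ = 0.805670.
ΔE = −sin λ·ΔX + cos λ·ΔY = −(0.592365)·(620) + (0.805670)·(167) = -232.72 m.

ΔE = -232.7 m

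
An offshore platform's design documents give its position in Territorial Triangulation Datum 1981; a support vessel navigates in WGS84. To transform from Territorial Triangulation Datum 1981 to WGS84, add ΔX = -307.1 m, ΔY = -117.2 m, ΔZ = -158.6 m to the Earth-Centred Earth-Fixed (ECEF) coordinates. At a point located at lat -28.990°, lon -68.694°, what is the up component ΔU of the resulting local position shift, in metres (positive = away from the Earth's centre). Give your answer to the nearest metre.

ΔU = 75 m

At φ = -28.990°, λ = -68.694°: sin φ = -0.484657, cos φ = 0.874704, sin λ = -0.931653, cos λ = 0.363349.
ΔU = cos φ cos λ·ΔX + cos φ sin λ·ΔY + sin φ·ΔZ = (0.874704)(0.363349)(-307.1) + (0.874704)(-0.931653)(-117.2) + (-0.484657)(-158.6) = 74.77 m.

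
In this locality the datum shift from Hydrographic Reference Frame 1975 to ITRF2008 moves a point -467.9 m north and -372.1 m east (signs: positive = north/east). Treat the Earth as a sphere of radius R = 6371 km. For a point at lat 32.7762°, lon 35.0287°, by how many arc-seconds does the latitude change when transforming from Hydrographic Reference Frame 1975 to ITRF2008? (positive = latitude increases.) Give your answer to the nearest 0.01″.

Δφ = -15.15″

On a sphere of radius R, 1 rad of latitude = R, so Δφ = ΔN / R = -467.9 / 6371000 = -7.3442e-05 rad = -15.149″.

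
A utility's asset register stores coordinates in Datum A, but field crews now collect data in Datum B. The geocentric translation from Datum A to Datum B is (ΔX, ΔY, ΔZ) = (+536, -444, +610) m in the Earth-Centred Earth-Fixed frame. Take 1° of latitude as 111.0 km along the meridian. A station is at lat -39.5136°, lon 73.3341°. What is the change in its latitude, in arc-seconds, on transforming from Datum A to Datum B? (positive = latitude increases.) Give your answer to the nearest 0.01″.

Δφ = 9.66″

sin φ = -0.636261, cos φ = 0.771474, sin λ = 0.957993, cos λ = 0.286790.
North component: ΔN = −sin φ cos λ·ΔX − sin φ sin λ·ΔY + cos φ·ΔZ = −(-0.636261)(0.286790)(536) − (-0.636261)(0.957993)(-444) + (0.771474)(610) = 297.77 m.
1° of latitude spans 111000 m, so Δφ = 297.77 / 111000 × 3600 = 9.657″.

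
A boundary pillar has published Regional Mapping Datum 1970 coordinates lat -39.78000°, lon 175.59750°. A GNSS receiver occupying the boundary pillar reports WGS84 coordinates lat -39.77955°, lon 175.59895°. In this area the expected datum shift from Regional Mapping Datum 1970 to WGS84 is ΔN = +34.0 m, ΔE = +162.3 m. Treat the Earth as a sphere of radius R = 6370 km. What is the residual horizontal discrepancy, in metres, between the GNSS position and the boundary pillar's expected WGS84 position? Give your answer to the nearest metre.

42 m

Observed coordinate differences: Δφ = +0.00045°, Δλ = +0.00145°.
Converting to metres (1° lat = 111177 m, cos φ = 0.768507): observed ΔN = 50.0 m, observed ΔE = 123.9 m.
Subtracting the expected shift leaves a residual of 50.0 − (34.0) = 16.0 m north and 123.9 − (162.3) = -38.4 m east.
Residual distance = √(16.0² + (-38.4)²) = 41.6 m.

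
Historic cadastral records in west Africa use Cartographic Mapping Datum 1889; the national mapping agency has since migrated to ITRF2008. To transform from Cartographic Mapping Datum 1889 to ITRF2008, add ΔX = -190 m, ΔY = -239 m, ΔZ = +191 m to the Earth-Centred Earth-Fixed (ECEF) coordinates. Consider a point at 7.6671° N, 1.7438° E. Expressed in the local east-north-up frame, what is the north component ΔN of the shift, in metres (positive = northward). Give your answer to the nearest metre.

ΔN = 216 m

At φ = 7.6671°, λ = 1.7438°: sin φ = 0.133417, cos φ = 0.991060, sin λ = 0.030430, cos λ = 0.999537.
ΔN = −sin φ cos λ·ΔX − sin φ sin λ·ΔY + cos φ·ΔZ = −(0.133417)(0.999537)(-190) − (0.133417)(0.030430)(-239) + (0.991060)(191) = 215.60 m.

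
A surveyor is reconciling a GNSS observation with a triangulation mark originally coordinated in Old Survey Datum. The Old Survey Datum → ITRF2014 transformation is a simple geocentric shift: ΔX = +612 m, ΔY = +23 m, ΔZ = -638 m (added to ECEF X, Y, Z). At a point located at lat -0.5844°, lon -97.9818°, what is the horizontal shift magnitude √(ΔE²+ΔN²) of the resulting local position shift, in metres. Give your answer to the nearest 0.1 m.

At φ = -0.5844°, λ = -97.9818°: sin φ = -0.010200, cos φ = 0.999948, sin λ = -0.990312, cos λ = -0.138859.
ΔE = −sin λ·ΔX + cos λ·ΔY = −(-0.990312)·(612) + (-0.138859)·(23) = 602.88 m.
ΔN = −sin φ cos λ·ΔX − sin φ sin λ·ΔY + cos φ·ΔZ = −(-0.010200)(-0.138859)(612) − (-0.010200)(-0.990312)(23) + (0.999948)(-638) = -639.07 m.
Horizontal magnitude = √(ΔE² + ΔN²) = √(602.88² + (-639.07)²) = 878.56 m.

878.6 m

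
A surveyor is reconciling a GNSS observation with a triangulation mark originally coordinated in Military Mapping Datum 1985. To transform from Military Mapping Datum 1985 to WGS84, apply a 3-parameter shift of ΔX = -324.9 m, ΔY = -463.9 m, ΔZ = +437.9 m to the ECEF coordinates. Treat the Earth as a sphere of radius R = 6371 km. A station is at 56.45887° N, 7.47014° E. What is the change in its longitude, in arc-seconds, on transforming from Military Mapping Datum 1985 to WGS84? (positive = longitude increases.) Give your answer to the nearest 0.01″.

sin φ = 0.833489, cos φ = 0.552535, sin λ = 0.130009, cos λ = 0.991513.
East component: ΔE = −sin λ·ΔX + cos λ·ΔY = −(0.130009)(-324.9) + (0.991513)(-463.9) = -417.72 m.
1° of latitude spans πR/180 = 111195 m; at latitude φ, 1° of longitude spans that × cos φ = 61439.1 m, so Δλ = -417.72 / 61439.1 × 3600 = -24.476″.

Δλ = -24.48″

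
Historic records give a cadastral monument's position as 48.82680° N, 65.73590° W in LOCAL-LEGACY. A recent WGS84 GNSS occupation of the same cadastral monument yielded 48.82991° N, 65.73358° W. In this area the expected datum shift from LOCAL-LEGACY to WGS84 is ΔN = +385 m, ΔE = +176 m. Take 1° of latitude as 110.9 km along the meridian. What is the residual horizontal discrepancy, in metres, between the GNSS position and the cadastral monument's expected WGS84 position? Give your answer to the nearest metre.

41 m

Observed coordinate differences: Δφ = +0.00311°, Δλ = +0.00232°.
Converting to metres (1° lat = 110900 m, cos φ = 0.658337): observed ΔN = 344.9 m, observed ΔE = 169.4 m.
Subtracting the expected shift leaves a residual of 344.9 − (385) = -40.1 m north and 169.4 − (176) = -6.6 m east.
Residual distance = √((-40.1)² + (-6.6)²) = 40.6 m.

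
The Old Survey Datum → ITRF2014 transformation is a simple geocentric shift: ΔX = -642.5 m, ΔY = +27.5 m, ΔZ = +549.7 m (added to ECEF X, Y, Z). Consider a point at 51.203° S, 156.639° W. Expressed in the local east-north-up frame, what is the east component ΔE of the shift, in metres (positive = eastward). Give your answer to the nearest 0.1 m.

ΔE = -280.0 m

The local east axis at (φ, λ) is (−sin λ, cos λ, 0), so ΔE = −sin(-156.639°)·(-642.5) + cos(-156.639°)·27.5 = -280.01 m.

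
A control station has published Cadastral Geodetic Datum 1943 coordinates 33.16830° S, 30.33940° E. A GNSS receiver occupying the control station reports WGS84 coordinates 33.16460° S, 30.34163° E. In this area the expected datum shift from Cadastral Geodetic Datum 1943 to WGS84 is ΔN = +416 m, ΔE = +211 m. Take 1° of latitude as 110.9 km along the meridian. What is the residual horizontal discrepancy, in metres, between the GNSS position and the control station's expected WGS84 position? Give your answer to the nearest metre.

Observed coordinate differences: Δφ = +0.00370°, Δλ = +0.00223°.
Converting to metres (1° lat = 110900 m, cos φ = 0.837067): observed ΔN = 410.3 m, observed ΔE = 207.0 m.
Subtracting the expected shift leaves a residual of 410.3 − (416) = -5.7 m north and 207.0 − (211) = -4.0 m east.
Residual distance = √((-5.7)² + (-4.0)²) = 6.9 m.

7 m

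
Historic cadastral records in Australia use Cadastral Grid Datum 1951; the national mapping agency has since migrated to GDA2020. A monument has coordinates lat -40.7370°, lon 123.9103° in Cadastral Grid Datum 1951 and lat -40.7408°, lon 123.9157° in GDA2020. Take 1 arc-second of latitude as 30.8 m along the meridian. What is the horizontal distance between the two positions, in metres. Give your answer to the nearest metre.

619 m

Δφ = -40.7408° − -40.7370° = -0.0038°; Δλ = 123.9157° − 123.9103° = +0.0054°.
1° of latitude = 3600 × 30.80 = 110880 m.
ΔN = Δφ × 110880 = -421.3 m; ΔE = Δλ × 110880 × cos(-40.7370°) = +0.0054 × 110880 × 0.757713 = 453.7 m.
Distance = √(ΔE² + ΔN²) = √(453.7² + (-421.3)²) = 619.2 m.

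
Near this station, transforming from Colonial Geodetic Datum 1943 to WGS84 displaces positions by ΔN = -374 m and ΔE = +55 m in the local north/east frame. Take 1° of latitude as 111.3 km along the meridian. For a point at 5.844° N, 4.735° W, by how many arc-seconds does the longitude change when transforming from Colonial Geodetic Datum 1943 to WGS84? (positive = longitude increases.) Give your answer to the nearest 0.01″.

At latitude 5.844°, cos φ = 0.994803.
1° of longitude at this latitude = 111.3 × cos φ = 110.72 km, so Δλ = 55.0 / 110721.6 = 0.0004967° = 1.788″.

Δλ = 1.79″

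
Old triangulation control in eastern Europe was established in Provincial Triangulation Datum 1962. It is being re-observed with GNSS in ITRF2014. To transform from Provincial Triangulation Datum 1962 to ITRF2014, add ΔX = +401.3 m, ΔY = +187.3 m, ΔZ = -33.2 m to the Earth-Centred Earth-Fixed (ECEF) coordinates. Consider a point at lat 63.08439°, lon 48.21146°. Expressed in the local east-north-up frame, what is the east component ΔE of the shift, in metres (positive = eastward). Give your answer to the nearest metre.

At φ = 63.08439°, λ = 48.21146°: sin φ = 0.891674, cos φ = 0.452678, sin λ = 0.745609, cos λ = 0.666383.
ΔE = −sin λ·ΔX + cos λ·ΔY = −(0.745609)·(401.3) + (0.666383)·(187.3) = -174.40 m.

ΔE = -174 m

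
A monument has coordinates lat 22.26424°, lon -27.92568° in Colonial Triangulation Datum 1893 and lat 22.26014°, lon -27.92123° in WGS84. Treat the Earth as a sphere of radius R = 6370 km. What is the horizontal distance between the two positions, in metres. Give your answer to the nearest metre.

Δφ = 22.26014° − 22.26424° = -0.00410°; Δλ = -27.92123° − -27.92568° = +0.00445°.
1° along a meridian = πR/180 = 111177 m.
ΔN = Δφ × 111177 = -455.8 m; ΔE = Δλ × 111177 × cos(22.26424°) = +0.00445 × 111177 × 0.925446 = 457.9 m.
Distance = √(ΔE² + ΔN²) = √(457.9² + (-455.8)²) = 646.1 m.

646 m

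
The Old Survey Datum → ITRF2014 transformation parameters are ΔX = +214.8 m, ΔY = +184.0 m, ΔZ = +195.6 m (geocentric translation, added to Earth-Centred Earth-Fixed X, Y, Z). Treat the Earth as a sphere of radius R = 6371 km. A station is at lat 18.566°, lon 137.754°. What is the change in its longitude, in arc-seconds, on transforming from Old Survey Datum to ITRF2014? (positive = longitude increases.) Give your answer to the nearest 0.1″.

Δλ = -9.6″

sin φ = 0.318397, cos φ = 0.947958, sin λ = 0.672315, cos λ = -0.740265.
East component: ΔE = −sin λ·ΔX + cos λ·ΔY = −(0.672315)(214.8) + (-0.740265)(184.0) = -280.62 m.
1° of latitude spans πR/180 = 111195 m; at latitude φ, 1° of longitude spans that × cos φ = 105408.1 m, so Δλ = -280.62 / 105408.1 × 3600 = -9.584″.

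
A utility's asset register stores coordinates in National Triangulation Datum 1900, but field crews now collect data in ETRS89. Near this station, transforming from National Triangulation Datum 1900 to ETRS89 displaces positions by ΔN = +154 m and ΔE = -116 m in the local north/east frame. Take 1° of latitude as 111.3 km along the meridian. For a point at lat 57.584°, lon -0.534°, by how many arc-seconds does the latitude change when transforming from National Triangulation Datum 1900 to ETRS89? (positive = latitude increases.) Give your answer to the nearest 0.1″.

Δφ = 5.0″

1° of latitude = 111.3 km, so Δφ = 154.0 / 111300 = 0.0013836° = 4.981″.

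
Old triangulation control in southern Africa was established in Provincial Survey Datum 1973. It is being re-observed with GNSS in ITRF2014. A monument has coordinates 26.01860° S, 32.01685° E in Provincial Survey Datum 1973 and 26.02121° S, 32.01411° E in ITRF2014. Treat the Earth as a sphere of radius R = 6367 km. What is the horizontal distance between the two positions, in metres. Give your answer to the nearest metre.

399 m

Δφ = -26.02121° − -26.01860° = -0.00261°; Δλ = 32.01411° − 32.01685° = -0.00274°.
1° along a meridian = πR/180 = 111125 m.
ΔN = Δφ × 111125 = -290.0 m; ΔE = Δλ × 111125 × cos(-26.01860°) = -0.00274 × 111125 × 0.898652 = -273.6 m.
Distance = √(ΔE² + ΔN²) = √((-273.6)² + (-290.0)²) = 398.7 m.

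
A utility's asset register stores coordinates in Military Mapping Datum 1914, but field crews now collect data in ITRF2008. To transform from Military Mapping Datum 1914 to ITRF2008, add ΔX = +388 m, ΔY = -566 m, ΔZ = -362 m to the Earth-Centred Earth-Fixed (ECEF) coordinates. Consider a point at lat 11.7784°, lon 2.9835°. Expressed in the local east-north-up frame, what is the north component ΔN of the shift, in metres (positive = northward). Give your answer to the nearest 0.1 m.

The local north axis is (−sin φ cos λ, −sin φ sin λ, cos φ), giving ΔN = -79.094 + 6.013 − 354.378 = -427.46 m.

ΔN = -427.5 m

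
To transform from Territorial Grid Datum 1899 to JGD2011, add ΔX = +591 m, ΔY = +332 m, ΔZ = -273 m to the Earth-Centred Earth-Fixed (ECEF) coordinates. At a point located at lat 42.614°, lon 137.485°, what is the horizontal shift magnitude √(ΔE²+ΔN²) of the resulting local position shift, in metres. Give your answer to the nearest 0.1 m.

The local east axis at (φ, λ) is (−sin λ, cos λ, 0), so ΔE = −sin(137.485°)·591 + cos(137.485°)·332 = -644.11 m.
The local north axis is (−sin φ cos λ, −sin φ sin λ, cos φ), giving ΔN = 294.943 − 151.904 − 200.909 = -57.87 m.
Horizontal magnitude = √(ΔE² + ΔN²) = √((-644.11)² + (-57.87)²) = 646.70 m.

646.7 m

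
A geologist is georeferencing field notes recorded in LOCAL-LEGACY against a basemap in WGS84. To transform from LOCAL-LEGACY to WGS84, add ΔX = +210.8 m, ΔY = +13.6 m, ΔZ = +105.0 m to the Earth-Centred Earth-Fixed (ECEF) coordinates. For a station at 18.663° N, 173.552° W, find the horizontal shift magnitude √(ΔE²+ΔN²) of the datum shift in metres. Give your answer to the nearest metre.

At φ = 18.663°, λ = -173.552°: sin φ = 0.320001, cos φ = 0.947417, sin λ = -0.112301, cos λ = -0.993674.
ΔE = −sin λ·ΔX + cos λ·ΔY = −(-0.112301)·(210.8) + (-0.993674)·(13.6) = 10.16 m.
ΔN = −sin φ cos λ·ΔX − sin φ sin λ·ΔY + cos φ·ΔZ = −(0.320001)(-0.993674)(210.8) − (0.320001)(-0.112301)(13.6) + (0.947417)(105.0) = 167.00 m.
Horizontal magnitude = √(ΔE² + ΔN²) = √(10.16² + 167.00²) = 167.31 m.

167 m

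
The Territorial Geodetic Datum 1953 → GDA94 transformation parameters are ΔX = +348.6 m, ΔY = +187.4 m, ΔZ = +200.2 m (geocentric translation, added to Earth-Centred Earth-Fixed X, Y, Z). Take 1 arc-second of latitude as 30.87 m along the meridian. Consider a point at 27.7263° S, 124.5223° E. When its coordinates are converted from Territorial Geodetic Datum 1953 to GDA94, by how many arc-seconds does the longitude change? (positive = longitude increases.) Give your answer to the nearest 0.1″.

Δλ = -14.4″

sin φ = -0.465248, cos φ = 0.885180, sin λ = 0.823906, cos λ = -0.566727.
East component: ΔE = −sin λ·ΔX + cos λ·ΔY = −(0.823906)(348.6) + (-0.566727)(187.4) = -393.42 m.
1° of latitude spans 3600 × 30.87 = 111132 m; at latitude φ, 1° of longitude spans that × cos φ = 98371.8 m, so Δλ = -393.42 / 98371.8 × 3600 = -14.397″.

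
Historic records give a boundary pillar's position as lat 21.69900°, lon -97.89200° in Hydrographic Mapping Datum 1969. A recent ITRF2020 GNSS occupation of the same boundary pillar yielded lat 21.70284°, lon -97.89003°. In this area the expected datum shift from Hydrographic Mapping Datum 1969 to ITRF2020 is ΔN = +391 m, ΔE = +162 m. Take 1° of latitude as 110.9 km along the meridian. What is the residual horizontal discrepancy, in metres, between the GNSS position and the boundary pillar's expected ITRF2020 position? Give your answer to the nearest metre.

Observed coordinate differences: Δφ = +0.00384°, Δλ = +0.00197°.
Converting to metres (1° lat = 110900 m, cos φ = 0.929139): observed ΔN = 425.9 m, observed ΔE = 203.0 m.
Subtracting the expected shift leaves a residual of 425.9 − (391) = 34.9 m north and 203.0 − (162) = 41.0 m east.
Residual distance = √(34.9² + 41.0²) = 53.8 m.

54 m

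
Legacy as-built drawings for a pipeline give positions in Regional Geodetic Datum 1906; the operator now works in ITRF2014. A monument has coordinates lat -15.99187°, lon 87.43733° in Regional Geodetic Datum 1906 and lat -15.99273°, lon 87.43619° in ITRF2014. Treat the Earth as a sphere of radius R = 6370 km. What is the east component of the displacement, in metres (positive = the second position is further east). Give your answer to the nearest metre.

ΔE = -122 m

Δφ = -15.99273° − -15.99187° = -0.00086°; Δλ = 87.43619° − 87.43733° = -0.00114°.
1° along a meridian = πR/180 = 111177 m.
ΔN = Δφ × 111177 = -95.6 m; ΔE = Δλ × 111177 × cos(-15.99187°) = -0.00114 × 111177 × 0.961301 = -121.8 m.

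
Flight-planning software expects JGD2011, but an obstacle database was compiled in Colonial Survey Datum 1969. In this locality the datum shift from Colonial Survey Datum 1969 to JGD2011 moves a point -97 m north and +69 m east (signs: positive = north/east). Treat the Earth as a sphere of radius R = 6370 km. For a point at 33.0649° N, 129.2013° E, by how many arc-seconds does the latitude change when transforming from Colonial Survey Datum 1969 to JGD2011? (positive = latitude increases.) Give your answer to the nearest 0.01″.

Δφ = -3.14″

On a sphere of radius R, 1 rad of latitude = R, so Δφ = ΔN / R = -97.0 / 6370000 = -1.5228e-05 rad = -3.141″.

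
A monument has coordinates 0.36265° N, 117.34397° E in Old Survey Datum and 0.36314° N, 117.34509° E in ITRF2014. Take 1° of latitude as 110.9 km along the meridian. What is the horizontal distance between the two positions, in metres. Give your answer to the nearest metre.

Δφ = 0.36314° − 0.36265° = +0.00049°; Δλ = 117.34509° − 117.34397° = +0.00112°.
ΔN = Δφ × 110900 = 54.3 m; ΔE = Δλ × 110900 × cos(0.36265°) = +0.00112 × 110900 × 0.999980 = 124.2 m.
Distance = √(ΔE² + ΔN²) = √(124.2² + 54.3²) = 135.6 m.

136 m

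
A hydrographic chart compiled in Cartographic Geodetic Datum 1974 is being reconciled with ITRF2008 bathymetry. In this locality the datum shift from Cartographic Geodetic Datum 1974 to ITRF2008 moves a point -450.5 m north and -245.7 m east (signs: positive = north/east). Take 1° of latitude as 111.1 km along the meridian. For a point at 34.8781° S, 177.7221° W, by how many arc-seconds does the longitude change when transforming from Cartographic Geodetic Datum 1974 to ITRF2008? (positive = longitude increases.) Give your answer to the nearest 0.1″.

At latitude -34.8781°, cos φ = 0.820371.
1° of longitude at this latitude = 111.1 × cos φ = 91.14 km, so Δλ = -245.7 / 91143.2 = -0.0026958° = -9.705″.

Δλ = -9.7″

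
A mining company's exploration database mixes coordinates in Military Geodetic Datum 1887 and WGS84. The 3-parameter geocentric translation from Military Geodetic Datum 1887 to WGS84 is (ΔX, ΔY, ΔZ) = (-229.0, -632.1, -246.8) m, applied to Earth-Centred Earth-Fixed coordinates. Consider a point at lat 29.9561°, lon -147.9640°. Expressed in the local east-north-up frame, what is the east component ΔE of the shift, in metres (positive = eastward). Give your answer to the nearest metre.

ΔE = 414 m

The local east axis at (φ, λ) is (−sin λ, cos λ, 0), so ΔE = −sin(-147.9640°)·(-229.0) + cos(-147.9640°)·(-632.1) = 414.37 m.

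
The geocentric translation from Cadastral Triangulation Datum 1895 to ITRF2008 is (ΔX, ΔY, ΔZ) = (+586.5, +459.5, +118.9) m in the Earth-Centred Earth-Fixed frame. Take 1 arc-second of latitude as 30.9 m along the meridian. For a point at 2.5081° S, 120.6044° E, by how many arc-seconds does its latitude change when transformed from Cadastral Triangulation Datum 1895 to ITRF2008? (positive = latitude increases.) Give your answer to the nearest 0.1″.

sin φ = -0.043761, cos φ = 0.999042, sin λ = 0.860703, cos λ = -0.509108.
North component: ΔN = −sin φ cos λ·ΔX − sin φ sin λ·ΔY + cos φ·ΔZ = −(-0.043761)(-0.509108)(586.5) − (-0.043761)(0.860703)(459.5) + (0.999042)(118.9) = 123.03 m.
1° of latitude spans 3600 × 30.90 = 111240 m, so Δφ = 123.03 / 111240 × 3600 = 3.981″.

Δφ = 4.0″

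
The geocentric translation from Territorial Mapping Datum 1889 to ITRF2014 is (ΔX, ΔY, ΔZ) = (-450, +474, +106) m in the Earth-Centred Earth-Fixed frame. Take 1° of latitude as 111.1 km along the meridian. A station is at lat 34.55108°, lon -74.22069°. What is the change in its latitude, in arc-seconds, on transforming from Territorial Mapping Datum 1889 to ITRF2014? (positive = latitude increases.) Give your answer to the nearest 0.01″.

Δφ = 13.46″

sin φ = 0.567141, cos φ = 0.823621, sin λ = -0.962316, cos λ = 0.271933.
North component: ΔN = −sin φ cos λ·ΔX − sin φ sin λ·ΔY + cos φ·ΔZ = −(0.567141)(0.271933)(-450) − (0.567141)(-0.962316)(474) + (0.823621)(106) = 415.40 m.
1° of latitude spans 111100 m, so Δφ = 415.40 / 111100 × 3600 = 13.460″.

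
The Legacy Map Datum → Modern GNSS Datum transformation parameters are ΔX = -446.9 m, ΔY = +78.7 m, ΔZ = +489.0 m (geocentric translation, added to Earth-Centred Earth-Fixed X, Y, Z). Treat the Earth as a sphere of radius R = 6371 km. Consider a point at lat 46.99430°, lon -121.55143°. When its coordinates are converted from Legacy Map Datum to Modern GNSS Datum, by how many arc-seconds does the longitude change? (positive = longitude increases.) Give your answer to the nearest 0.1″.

sin φ = 0.731286, cos φ = 0.682071, sin λ = -0.852171, cos λ = -0.523264.
East component: ΔE = −sin λ·ΔX + cos λ·ΔY = −(-0.852171)(-446.9) + (-0.523264)(78.7) = -422.02 m.
1° of latitude spans πR/180 = 111195 m; at latitude φ, 1° of longitude spans that × cos φ = 75842.8 m, so Δλ = -422.02 / 75842.8 × 3600 = -20.032″.

Δλ = -20.0″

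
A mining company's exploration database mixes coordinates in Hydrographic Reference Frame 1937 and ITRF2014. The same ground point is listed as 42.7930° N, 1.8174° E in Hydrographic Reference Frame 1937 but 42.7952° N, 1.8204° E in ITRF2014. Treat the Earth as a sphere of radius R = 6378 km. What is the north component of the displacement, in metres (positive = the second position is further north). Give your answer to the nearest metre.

ΔN = 245 m

Δφ = 42.7952° − 42.7930° = +0.0022°; Δλ = 1.8204° − 1.8174° = +0.0030°.
1° along a meridian = πR/180 = 111317 m.
ΔN = Δφ × 111317 = 244.9 m; ΔE = Δλ × 111317 × cos(42.7930°) = +0.0030 × 111317 × 0.733813 = 245.1 m.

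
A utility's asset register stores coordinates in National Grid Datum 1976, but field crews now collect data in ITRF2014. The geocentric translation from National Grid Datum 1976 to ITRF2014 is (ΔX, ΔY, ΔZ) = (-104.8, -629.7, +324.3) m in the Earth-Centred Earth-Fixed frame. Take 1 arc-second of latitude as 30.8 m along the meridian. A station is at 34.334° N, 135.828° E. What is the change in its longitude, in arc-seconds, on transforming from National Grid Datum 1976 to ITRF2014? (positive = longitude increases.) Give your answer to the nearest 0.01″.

sin φ = 0.564016, cos φ = 0.825764, sin λ = 0.696815, cos λ = -0.717251.
East component: ΔE = −sin λ·ΔX + cos λ·ΔY = −(0.696815)(-104.8) + (-0.717251)(-629.7) = 524.68 m.
1° of latitude spans 3600 × 30.80 = 110880 m; at latitude φ, 1° of longitude spans that × cos φ = 91560.7 m, so Δλ = 524.68 / 91560.7 × 3600 = 20.629″.

Δλ = 20.63″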